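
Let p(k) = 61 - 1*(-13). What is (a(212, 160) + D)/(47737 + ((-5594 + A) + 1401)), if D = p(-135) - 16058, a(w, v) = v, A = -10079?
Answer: -688/1455 ≈ -0.47285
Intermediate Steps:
p(k) = 74 (p(k) = 61 + 13 = 74)
D = -15984 (D = 74 - 16058 = -15984)
(a(212, 160) + D)/(47737 + ((-5594 + A) + 1401)) = (160 - 15984)/(47737 + ((-5594 - 10079) + 1401)) = -15824/(47737 + (-15673 + 1401)) = -15824/(47737 - 14272) = -15824/33465 = -15824*1/33465 = -688/1455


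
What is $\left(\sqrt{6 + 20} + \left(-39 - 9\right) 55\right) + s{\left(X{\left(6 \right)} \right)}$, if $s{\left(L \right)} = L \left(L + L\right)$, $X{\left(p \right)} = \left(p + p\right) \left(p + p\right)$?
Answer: $38832 + \sqrt{26} \approx 38837.0$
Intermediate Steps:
$X{\left(p \right)} = 4 p^{2}$ ($X{\left(p \right)} = 2 p 2 p = 4 p^{2}$)
$s{\left(L \right)} = 2 L^{2}$ ($s{\left(L \right)} = L 2 L = 2 L^{2}$)
$\left(\sqrt{6 + 20} + \left(-39 - 9\right) 55\right) + s{\left(X{\left(6 \right)} \right)} = \left(\sqrt{6 + 20} + \left(-39 - 9\right) 55\right) + 2 \left(4 \cdot 6^{2}\right)^{2} = \left(\sqrt{26} + \left(-39 - 9\right) 55\right) + 2 \left(4 \cdot 36\right)^{2} = \left(\sqrt{26} - 2640\right) + 2 \cdot 144^{2} = \left(\sqrt{26} - 2640\right) + 2 \cdot 20736 = \left(-2640 + \sqrt{26}\right) + 41472 = 38832 + \sqrt{26}$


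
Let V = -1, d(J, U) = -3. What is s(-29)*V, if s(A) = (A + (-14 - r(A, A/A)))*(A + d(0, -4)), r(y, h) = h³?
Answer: -1408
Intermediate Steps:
s(A) = (-15 + A)*(-3 + A) (s(A) = (A + (-14 - (A/A)³))*(A - 3) = (A + (-14 - 1*1³))*(-3 + A) = (A + (-14 - 1*1))*(-3 + A) = (A + (-14 - 1))*(-3 + A) = (A - 15)*(-3 + A) = (-15 + A)*(-3 + A))
s(-29)*V = (45 + (-29)² - 18*(-29))*(-1) = (45 + 841 + 522)*(-1) = 1408*(-1) = -1408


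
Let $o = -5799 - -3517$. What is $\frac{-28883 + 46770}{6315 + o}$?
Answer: $\frac{17887}{4033} \approx 4.4352$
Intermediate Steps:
$o = -2282$ ($o = -5799 + 3517 = -2282$)
$\frac{-28883 + 46770}{6315 + o} = \frac{-28883 + 46770}{6315 - 2282} = \frac{17887}{4033}$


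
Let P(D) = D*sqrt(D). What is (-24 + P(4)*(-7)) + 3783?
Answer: 3703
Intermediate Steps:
P(D) = D**(3/2)
(-24 + P(4)*(-7)) + 3783 = (-24 + 4**(3/2)*(-7)) + 3783 = (-24 + 8*(-7)) + 3783 = (-24 - 56) + 3783 = -80 + 3783 = 3703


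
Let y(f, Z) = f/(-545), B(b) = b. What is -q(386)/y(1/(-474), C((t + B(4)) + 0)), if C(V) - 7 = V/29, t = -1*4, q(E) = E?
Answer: -99715380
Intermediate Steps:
t = -4
C(V) = 7 + V/29
y(f, Z) = -f/545 (y(f, Z) = f*(-1/545) = -f/545)
-q(386)/y(1/(-474), C((t + B(4)) + 0)) = -386/((-1/545/(-474))) = -386/((-1/545*(-1/474))) = -386/1/258330 = -386*258330 = -1*99715380 = -99715380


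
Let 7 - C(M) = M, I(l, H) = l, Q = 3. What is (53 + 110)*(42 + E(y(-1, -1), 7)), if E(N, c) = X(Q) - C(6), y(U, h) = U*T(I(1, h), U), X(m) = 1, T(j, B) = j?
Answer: 6846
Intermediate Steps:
C(M) = 7 - M
y(U, h) = U (y(U, h) = U*1 = U)
E(N, c) = 0 (E(N, c) = 1 - (7 - 1*6) = 1 - (7 - 6) = 1 - 1*1 = 1 - 1 = 0)
(53 + 110)*(42 + E(y(-1, -1), 7)) = (53 + 110)*(42 + 0) = 163*42 = 6846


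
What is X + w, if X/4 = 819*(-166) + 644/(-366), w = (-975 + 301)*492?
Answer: -160203880/183 ≈ -8.7543e+5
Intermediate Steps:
w = -331608 (w = -674*492 = -331608)
X = -99519616/183 (X = 4*(819*(-166) + 644/(-366)) = 4*(-135954 + 644*(-1/366)) = 4*(-135954 - 322/183) = 4*(-24879904/183) = -99519616/183 ≈ -5.4382e+5)
X + w = -99519616/183 - 331608 = -160203880/183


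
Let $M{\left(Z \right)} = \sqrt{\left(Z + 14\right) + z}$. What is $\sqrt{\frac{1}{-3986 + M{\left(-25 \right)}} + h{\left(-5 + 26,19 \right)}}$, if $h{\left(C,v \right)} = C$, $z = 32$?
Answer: $\frac{\sqrt{83705 - 21 \sqrt{21}}}{\sqrt{3986 - \sqrt{21}}} \approx 4.5826$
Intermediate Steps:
$M{\left(Z \right)} = \sqrt{46 + Z}$ ($M{\left(Z \right)} = \sqrt{\left(Z + 14\right) + 32} = \sqrt{\left(14 + Z\right) + 32} = \sqrt{46 + Z}$)
$\sqrt{\frac{1}{-3986 + M{\left(-25 \right)}} + h{\left(-5 + 26,19 \right)}} = \sqrt{\frac{1}{-3986 + \sqrt{46 - 25}} + \left(-5 + 26\right)} = \sqrt{\frac{1}{-3986 + \sqrt{21}} + 21} = \sqrt{21 + \frac{1}{-3986 + \sqrt{21}}}$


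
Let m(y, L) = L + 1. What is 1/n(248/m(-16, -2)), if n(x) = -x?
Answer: 1/248 ≈ 0.0040323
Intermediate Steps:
m(y, L) = 1 + L
1/n(248/m(-16, -2)) = 1/(-248/(1 - 2)) = 1/(-248/(-1)) = 1/(-248*(-1)) = 1/(-1*(-248)) = 1/248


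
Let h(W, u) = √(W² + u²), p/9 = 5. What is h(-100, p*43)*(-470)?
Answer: -2350*√150169 ≈ -9.1066e+5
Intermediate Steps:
p = 45 (p = 9*5 = 45)
h(-100, p*43)*(-470) = √((-100)² + (45*43)²)*(-470) = √(10000 + 1935²)*(-470) = √(10000 + 3744225)*(-470) = √3754225*(-470) = (5*√150169)*(-470) = -2350*√150169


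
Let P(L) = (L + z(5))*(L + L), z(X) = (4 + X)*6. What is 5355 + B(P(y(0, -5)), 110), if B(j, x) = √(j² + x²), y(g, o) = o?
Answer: 5355 + 10*√2522 ≈ 5857.2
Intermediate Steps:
z(X) = 24 + 6*X
P(L) = 2*L*(54 + L) (P(L) = (L + (24 + 6*5))*(L + L) = (L + (24 + 30))*(2*L) = (L + 54)*(2*L) = (54 + L)*(2*L) = 2*L*(54 + L))
5355 + B(P(y(0, -5)), 110) = 5355 + √((2*(-5)*(54 - 5))² + 110²) = 5355 + √((2*(-5)*49)² + 12100) = 5355 + √((-490)² + 12100) = 5355 + √(240100 + 12100) = 5355 + √252200 = 5355 + 10*√2522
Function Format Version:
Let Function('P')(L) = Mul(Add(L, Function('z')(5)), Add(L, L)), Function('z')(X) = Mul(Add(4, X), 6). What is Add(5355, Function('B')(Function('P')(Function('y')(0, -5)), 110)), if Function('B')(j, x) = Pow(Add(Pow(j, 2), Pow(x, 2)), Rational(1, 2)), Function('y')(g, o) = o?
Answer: Add(5355, Mul(10, Pow(2522, Rational(1, 2)))) ≈ 5857.2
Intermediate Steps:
Function('z')(X) = Add(24, Mul(6, X))
Function('P')(L) = Mul(2, L, Add(54, L)) (Function('P')(L) = Mul(Add(L, Add(24, Mul(6, 5))), Add(L, L)) = Mul(Add(L, Add(24, 30)), Mul(2, L)) = Mul(Add(L, 54), Mul(2, L)) = Mul(Add(54, L), Mul(2, L)) = Mul(2, L, Add(54, L)))
Add(5355, Function('B')(Function('P')(Function('y')(0, -5)), 110)) = Add(5355, Pow(Add(Pow(Mul(2, -5, Add(54, -5)), 2), Pow(110, 2)), Rational(1, 2))) = Add(5355, Pow(Add(Pow(Mul(2, -5, 49), 2), 12100), Rational(1, 2))) = Add(5355, Pow(Add(Pow(-490, 2), 12100), Rational(1, 2))) = Add(5355, Pow(Add(240100, 12100), Rational(1, 2))) = Add(5355, Pow(252200, Rational(1, 2))) = Add(5355, Mul(10, Pow(2522, Rational(1, 2))))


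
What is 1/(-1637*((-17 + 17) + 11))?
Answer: -1/18007 ≈ -5.5534e-5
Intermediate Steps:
1/(-1637*((-17 + 17) + 11)) = 1/(-1637*(0 + 11)) = 1/(-1637*11) = 1/(-18007) = -1/18007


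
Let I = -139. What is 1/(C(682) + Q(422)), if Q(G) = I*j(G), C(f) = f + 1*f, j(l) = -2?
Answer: 1/1642 ≈ 0.00060901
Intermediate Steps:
C(f) = 2*f (C(f) = f + f = 2*f)
Q(G) = 278 (Q(G) = -139*(-2) = 278)
1/(C(682) + Q(422)) = 1/(2*682 + 278) = 1/(1364 + 278) = 1/1642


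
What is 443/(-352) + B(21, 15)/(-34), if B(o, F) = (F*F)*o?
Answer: -839131/5984 ≈ -140.23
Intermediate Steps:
B(o, F) = o*F**2 (B(o, F) = F**2*o = o*F**2)
443/(-352) + B(21, 15)/(-34) = 443/(-352) + (21*15**2)/(-34) = 443*(-1/352) + (21*225)*(-1/34) = -443/352 + 4725*(-1/34) = -443/352 - 4725/34 = -839131/5984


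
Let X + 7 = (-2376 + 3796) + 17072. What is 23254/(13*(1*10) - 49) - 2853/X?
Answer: 429619097/1497285 ≈ 286.93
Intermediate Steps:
X = 18485 (X = -7 + ((-2376 + 3796) + 17072) = -7 + (1420 + 17072) = -7 + 18492 = 18485)
23254/(13*(1*10) - 49) - 2853/X = 23254/(13*(1*10) - 49) - 2853/18485 = 23254/(13*10 - 49) - 2853*1/18485 = 23254/(130 - 49) - 2853/18485 = 23254/81 - 2853/18485 = 429619097/1497285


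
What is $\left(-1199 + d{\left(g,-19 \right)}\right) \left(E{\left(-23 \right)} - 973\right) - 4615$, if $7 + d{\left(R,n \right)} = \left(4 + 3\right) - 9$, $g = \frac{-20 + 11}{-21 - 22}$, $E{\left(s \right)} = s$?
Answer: $1198553$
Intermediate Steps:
$g = \frac{9}{43}$ ($g = - \frac{9}{-43} = \left(-9\right) \left(- \frac{1}{43}\right) = \frac{9}{43} \approx 0.2093$)
$d{\left(R,n \right)} = -9$ ($d{\left(R,n \right)} = -7 + \left(\left(4 + 3\right) - 9\right) = -7 + \left(7 - 9\right) = -7 - 2 = -9$)
$\left(-1199 + d{\left(g,-19 \right)}\right) \left(E{\left(-23 \right)} - 973\right) - 4615 = \left(-1199 - 9\right) \left(-23 - 973\right) - 4615 = \left(-1208\right) \left(-996\right) - 4615 = 1203168 - 4615 = 1198553$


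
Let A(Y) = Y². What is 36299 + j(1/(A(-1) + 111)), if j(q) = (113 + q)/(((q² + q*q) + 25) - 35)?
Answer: 2275928189/62719 ≈ 36288.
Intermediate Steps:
j(q) = (113 + q)/(-10 + 2*q²) (j(q) = (113 + q)/(((q² + q²) + 25) - 35) = (113 + q)/((2*q² + 25) - 35) = (113 + q)/((25 + 2*q²) - 35) = (113 + q)/(-10 + 2*q²))
36299 + j(1/(A(-1) + 111)) = 36299 + (113 + 1/((-1)² + 111))/(2*(-5 + (1/((-1)² + 111))²)) = 36299 + (113 + 1/(1 + 111))/(2*(-5 + (1/(1 + 111))²)) = 36299 + (113 + 1/112)/(2*(-5 + (1/112)²)) = 36299 + (½)*(12657/112)/(-5 + 1/12544) = 36299 + (½)*(12657/112)/(-62719/12544) = 36299 + (½)*(-12544/62719)*(12657/112) = 36299 - 708792/62719 = 2275928189/62719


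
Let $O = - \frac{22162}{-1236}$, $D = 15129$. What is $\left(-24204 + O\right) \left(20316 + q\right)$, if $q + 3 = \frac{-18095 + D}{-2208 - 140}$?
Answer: $- \frac{356469966274495}{725532} \approx -4.9132 \cdot 10^{8}$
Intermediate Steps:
$q = - \frac{2039}{1174}$ ($q = -3 + \frac{-18095 + 15129}{-2208 - 140} = -3 - \frac{2966}{-2208 - 140} = -3 - \frac{2966}{-2348} = -3 - - \frac{1483}{1174} = -3 + \frac{1483}{1174} = - \frac{2039}{1174} \approx -1.7368$)
$O = \frac{11081}{618}$ ($O = \left(-22162\right) \left(- \frac{1}{1236}\right) = \frac{11081}{618} \approx 17.93$)
$\left(-24204 + O\right) \left(20316 + q\right) = \left(-24204 + \frac{11081}{618}\right) \left(20316 - \frac{2039}{1174}\right) = \left(- \frac{14946991}{618}\right) \frac{23848945}{1174} = - \frac{356469966274495}{725532}$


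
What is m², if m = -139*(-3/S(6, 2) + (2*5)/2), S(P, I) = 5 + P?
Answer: 52243984/121 ≈ 4.3177e+5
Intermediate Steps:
m = -7228/11 (m = -139*(-3/(5 + 6) + (2*5)/2) = -139*(-3/11 + 10*(½)) = -139*(-3*1/11 + 5) = -139*(-3/11 + 5) = -139*52/11 = -7228/11 ≈ -657.09)
m² = (-7228/11)² = 52243984/121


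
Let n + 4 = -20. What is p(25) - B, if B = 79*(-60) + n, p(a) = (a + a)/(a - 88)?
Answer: 300082/63 ≈ 4763.2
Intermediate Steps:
n = -24 (n = -4 - 20 = -24)
p(a) = 2*a/(-88 + a) (p(a) = (2*a)/(-88 + a) = 2*a/(-88 + a))
B = -4764 (B = 79*(-60) - 24 = -4740 - 24 = -4764)
p(25) - B = 2*25/(-88 + 25) - 1*(-4764) = 2*25/(-63) + 4764 = 2*25*(-1/63) + 4764 = -50/63 + 4764 = 300082/63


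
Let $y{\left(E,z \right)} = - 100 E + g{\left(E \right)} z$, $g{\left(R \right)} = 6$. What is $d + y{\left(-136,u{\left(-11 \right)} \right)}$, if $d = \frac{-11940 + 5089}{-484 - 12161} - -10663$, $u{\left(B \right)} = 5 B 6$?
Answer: $\frac{281775386}{12645} \approx 22284.0$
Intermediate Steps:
$u{\left(B \right)} = 30 B$
$y{\left(E,z \right)} = - 100 E + 6 z$
$d = \frac{134840486}{12645}$ ($d = - \frac{6851}{-12645} + 10663 = \left(-6851\right) \left(- \frac{1}{12645}\right) + 10663 = \frac{6851}{12645} + 10663 = \frac{134840486}{12645} \approx 10664.0$)
$d + y{\left(-136,u{\left(-11 \right)} \right)} = \frac{134840486}{12645} + \left(\left(-100\right) \left(-136\right) + 6 \cdot 30 \left(-11\right)\right) = \frac{134840486}{12645} + \left(13600 + 6 \left(-330\right)\right) = \frac{134840486}{12645} + \left(13600 - 1980\right) = \frac{134840486}{12645} + 11620 = \frac{281775386}{12645}$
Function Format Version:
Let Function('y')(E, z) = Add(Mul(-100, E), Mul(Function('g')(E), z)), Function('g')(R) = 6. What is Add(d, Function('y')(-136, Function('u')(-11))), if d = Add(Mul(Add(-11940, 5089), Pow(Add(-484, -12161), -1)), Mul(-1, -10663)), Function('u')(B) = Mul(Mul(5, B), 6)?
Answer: Rational(281775386, 12645) ≈ 22284.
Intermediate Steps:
Function('u')(B) = Mul(30, B)
Function('y')(E, z) = Add(Mul(-100, E), Mul(6, z))
d = Rational(134840486, 12645) (d = Add(Mul(-6851, Pow(-12645, -1)), 10663) = Add(Mul(-6851, Rational(-1, 12645)), 10663) = Add(Rational(6851, 12645), 10663) = Rational(134840486, 12645) ≈ 10664.)
Add(d, Function('y')(-136, Function('u')(-11))) = Add(Rational(134840486, 12645), Add(Mul(-100, -136), Mul(6, Mul(30, -11)))) = Add(Rational(134840486, 12645), Add(13600, Mul(6, -330))) = Add(Rational(134840486, 12645), Add(13600, -1980)) = Add(Rational(134840486, 12645), 11620) = Rational(281775386, 12645)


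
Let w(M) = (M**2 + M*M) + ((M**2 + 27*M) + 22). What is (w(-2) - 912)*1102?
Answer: -1027064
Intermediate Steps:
w(M) = 22 + 3*M**2 + 27*M (w(M) = (M**2 + M**2) + (22 + M**2 + 27*M) = 2*M**2 + (22 + M**2 + 27*M) = 22 + 3*M**2 + 27*M)
(w(-2) - 912)*1102 = ((22 + 3*(-2)**2 + 27*(-2)) - 912)*1102 = ((22 + 3*4 - 54) - 912)*1102 = ((22 + 12 - 54) - 912)*1102 = (-20 - 912)*1102 = -932*1102 = -1027064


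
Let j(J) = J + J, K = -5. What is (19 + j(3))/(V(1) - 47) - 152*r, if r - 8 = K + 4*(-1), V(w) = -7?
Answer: 8183/54 ≈ 151.54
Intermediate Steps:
j(J) = 2*J
r = -1 (r = 8 + (-5 + 4*(-1)) = 8 + (-5 - 4) = 8 - 9 = -1)
(19 + j(3))/(V(1) - 47) - 152*r = (19 + 2*3)/(-7 - 47) - 152*(-1) = (19 + 6)/(-54) + 152 = 25*(-1/54) + 152 = -25/54 + 152 = 8183/54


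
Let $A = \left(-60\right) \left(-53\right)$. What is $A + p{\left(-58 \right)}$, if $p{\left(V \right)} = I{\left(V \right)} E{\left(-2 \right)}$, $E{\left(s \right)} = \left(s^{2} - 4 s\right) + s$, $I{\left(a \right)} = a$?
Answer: $2600$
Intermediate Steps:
$A = 3180$
$E{\left(s \right)} = s^{2} - 3 s$
$p{\left(V \right)} = 10 V$ ($p{\left(V \right)} = V \left(- 2 \left(-3 - 2\right)\right) = V \left(\left(-2\right) \left(-5\right)\right) = V 10 = 10 V$)
$A + p{\left(-58 \right)} = 3180 + 10 \left(-58\right) = 3180 - 580 = 2600$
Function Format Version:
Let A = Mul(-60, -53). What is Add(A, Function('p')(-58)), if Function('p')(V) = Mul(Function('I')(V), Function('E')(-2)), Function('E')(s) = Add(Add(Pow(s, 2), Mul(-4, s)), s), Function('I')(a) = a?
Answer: 2600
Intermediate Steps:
A = 3180
Function('E')(s) = Add(Pow(s, 2), Mul(-3, s))
Function('p')(V) = Mul(10, V) (Function('p')(V) = Mul(V, Mul(-2, Add(-3, -2))) = Mul(V, Mul(-2, -5)) = Mul(V, 10) = Mul(10, V))
Add(A, Function('p')(-58)) = Add(3180, Mul(10, -58)) = Add(3180, -580) = 2600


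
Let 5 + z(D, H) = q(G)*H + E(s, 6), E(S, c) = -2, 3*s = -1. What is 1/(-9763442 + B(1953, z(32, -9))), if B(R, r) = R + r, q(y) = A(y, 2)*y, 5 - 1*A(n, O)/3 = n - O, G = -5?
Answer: -1/9759876 ≈ -1.0246e-7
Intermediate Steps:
s = -1/3 (s = (1/3)*(-1) = -1/3 ≈ -0.33333)
A(n, O) = 15 - 3*n + 3*O (A(n, O) = 15 - 3*(n - O) = 15 + (-3*n + 3*O) = 15 - 3*n + 3*O)
q(y) = y*(21 - 3*y) (q(y) = (15 - 3*y + 3*2)*y = (15 - 3*y + 6)*y = (21 - 3*y)*y = y*(21 - 3*y))
z(D, H) = -7 - 180*H (z(D, H) = -5 + ((3*(-5)*(7 - 1*(-5)))*H - 2) = -5 + ((3*(-5)*(7 + 5))*H - 2) = -5 + ((3*(-5)*12)*H - 2) = -5 + (-180*H - 2) = -5 + (-2 - 180*H) = -7 - 180*H)
1/(-9763442 + B(1953, z(32, -9))) = 1/(-9763442 + (1953 + (-7 - 180*(-9)))) = 1/(-9763442 + (1953 + (-7 + 1620))) = 1/(-9763442 + (1953 + 1613)) = 1/(-9763442 + 3566) = 1/(-9759876) = -1/9759876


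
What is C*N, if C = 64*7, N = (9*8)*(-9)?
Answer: -290304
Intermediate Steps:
N = -648 (N = 72*(-9) = -648)
C = 448
C*N = 448*(-648) = -290304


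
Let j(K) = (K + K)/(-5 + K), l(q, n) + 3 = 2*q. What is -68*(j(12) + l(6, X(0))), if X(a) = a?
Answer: -5916/7 ≈ -845.14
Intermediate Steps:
l(q, n) = -3 + 2*q
j(K) = 2*K/(-5 + K) (j(K) = (2*K)/(-5 + K) = 2*K/(-5 + K))
-68*(j(12) + l(6, X(0))) = -68*(2*12/(-5 + 12) + (-3 + 2*6)) = -68*(2*12/7 + (-3 + 12)) = -68*(2*12*(⅐) + 9) = -68*(24/7 + 9) = -68*87/7 = -5916/7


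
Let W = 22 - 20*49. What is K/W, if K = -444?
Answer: 222/479 ≈ 0.46347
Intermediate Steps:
W = -958 (W = 22 - 980 = -958)
K/W = -444/(-958) = -444*(-1/958) = 222/479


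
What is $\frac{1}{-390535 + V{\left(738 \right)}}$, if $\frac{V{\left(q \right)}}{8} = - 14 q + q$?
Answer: $- \frac{1}{467287} \approx -2.14 \cdot 10^{-6}$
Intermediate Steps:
$V{\left(q \right)} = - 104 q$ ($V{\left(q \right)} = 8 \left(- 14 q + q\right) = 8 \left(- 13 q\right) = - 104 q$)
$\frac{1}{-390535 + V{\left(738 \right)}} = \frac{1}{-390535 - 76752} = \frac{1}{-467287} = - \frac{1}{467287}$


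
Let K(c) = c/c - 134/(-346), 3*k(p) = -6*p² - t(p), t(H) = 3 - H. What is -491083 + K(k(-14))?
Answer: -84957119/173 ≈ -4.9108e+5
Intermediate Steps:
k(p) = -1 - 2*p² + p/3 (k(p) = (-6*p² - (3 - p))/3 = (-6*p² + (-3 + p))/3 = (-3 + p - 6*p²)/3 = -1 - 2*p² + p/3)
K(c) = 240/173 (K(c) = 1 - 134*(-1/346) = 1 + 67/173 = 240/173)
-491083 + K(k(-14)) = -491083 + 240/173 = -84957119/173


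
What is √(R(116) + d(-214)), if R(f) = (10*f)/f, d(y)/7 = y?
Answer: 4*I*√93 ≈ 38.575*I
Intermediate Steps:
d(y) = 7*y
R(f) = 10
√(R(116) + d(-214)) = √(10 + 7*(-214)) = √(10 - 1498) = √(-1488) = 4*I*√93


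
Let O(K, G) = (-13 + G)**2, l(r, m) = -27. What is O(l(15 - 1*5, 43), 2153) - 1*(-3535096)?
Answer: 8114696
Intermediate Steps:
O(l(15 - 1*5, 43), 2153) - 1*(-3535096) = (-13 + 2153)**2 - 1*(-3535096) = 2140**2 + 3535096 = 4579600 + 3535096 = 8114696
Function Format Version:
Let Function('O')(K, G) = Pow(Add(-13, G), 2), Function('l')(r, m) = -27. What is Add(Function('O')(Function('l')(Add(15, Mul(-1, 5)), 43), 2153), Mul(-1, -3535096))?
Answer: 8114696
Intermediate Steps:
Add(Function('O')(Function('l')(Add(15, Mul(-1, 5)), 43), 2153), Mul(-1, -3535096)) = Add(Pow(Add(-13, 2153), 2), Mul(-1, -3535096)) = Add(Pow(2140, 2), 3535096) = Add(4579600, 3535096) = 8114696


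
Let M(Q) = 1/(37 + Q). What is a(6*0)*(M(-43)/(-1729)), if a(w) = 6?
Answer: 1/1729 ≈ 0.00057837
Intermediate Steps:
a(6*0)*(M(-43)/(-1729)) = 6*(1/((37 - 43)*(-1729))) = 6*(-1/1729/(-6)) = 6*(-1/6*(-1/1729)) = 6*(1/10374) = 1/1729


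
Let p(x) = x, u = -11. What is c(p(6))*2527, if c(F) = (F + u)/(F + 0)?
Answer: -12635/6 ≈ -2105.8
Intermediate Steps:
c(F) = (-11 + F)/F (c(F) = (F - 11)/(F + 0) = (-11 + F)/F)
c(p(6))*2527 = ((-11 + 6)/6)*2527 = ((⅙)*(-5))*2527 = -⅚*2527 = -12635/6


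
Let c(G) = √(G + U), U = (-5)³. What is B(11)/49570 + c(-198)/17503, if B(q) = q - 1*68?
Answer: -57/49570 + I*√323/17503 ≈ -0.0011499 + 0.0010268*I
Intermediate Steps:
U = -125
B(q) = -68 + q (B(q) = q - 68 = -68 + q)
c(G) = √(-125 + G) (c(G) = √(G - 125) = √(-125 + G))
B(11)/49570 + c(-198)/17503 = (-68 + 11)/49570 + √(-125 - 198)/17503 = -57*1/49570 + √(-323)*(1/17503) = -57/49570 + (I*√323)*(1/17503) = -57/49570 + I*√323/17503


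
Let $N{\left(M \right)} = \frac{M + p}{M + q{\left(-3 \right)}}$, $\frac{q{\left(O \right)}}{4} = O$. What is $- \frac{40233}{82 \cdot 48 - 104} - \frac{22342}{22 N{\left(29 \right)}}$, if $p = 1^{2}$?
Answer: $- \frac{370500257}{632280} \approx -585.97$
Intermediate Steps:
$p = 1$
$q{\left(O \right)} = 4 O$
$N{\left(M \right)} = \frac{1 + M}{-12 + M}$ ($N{\left(M \right)} = \frac{M + 1}{M + 4 \left(-3\right)} = \frac{1 + M}{M - 12} = \frac{1 + M}{-12 + M}$)
$- \frac{40233}{82 \cdot 48 - 104} - \frac{22342}{22 N{\left(29 \right)}} = - \frac{40233}{82 \cdot 48 - 104} - \frac{22342}{22 \frac{1 + 29}{-12 + 29}} = - \frac{40233}{3936 - 104} - \frac{22342}{22 \cdot \frac{1}{17} \cdot 30} = - \frac{40233}{3832} - \frac{22342}{22 \cdot \frac{1}{17} \cdot 30} = \left(-40233\right) \frac{1}{3832} - \frac{22342}{22 \cdot \frac{30}{17}} = - \frac{40233}{3832} - \frac{22342}{\frac{660}{17}} = - \frac{40233}{3832} - \frac{189907}{330} = - \frac{370500257}{632280}$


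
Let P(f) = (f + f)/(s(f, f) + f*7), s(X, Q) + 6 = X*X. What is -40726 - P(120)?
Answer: -103403354/2539 ≈ -40726.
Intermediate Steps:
s(X, Q) = -6 + X² (s(X, Q) = -6 + X*X = -6 + X²)
P(f) = 2*f/(-6 + f² + 7*f) (P(f) = (f + f)/((-6 + f²) + f*7) = (2*f)/((-6 + f²) + 7*f) = (2*f)/(-6 + f² + 7*f) = 2*f/(-6 + f² + 7*f))
-40726 - P(120) = -40726 - 2*120/(-6 + 120² + 7*120) = -40726 - 2*120/(-6 + 14400 + 840) = -40726 - 2*120/15234 = -40726 - 1*40/2539 = -40726 - 40/2539 = -103403354/2539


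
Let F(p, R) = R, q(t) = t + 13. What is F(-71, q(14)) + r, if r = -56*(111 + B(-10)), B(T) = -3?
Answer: -6021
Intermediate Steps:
q(t) = 13 + t
r = -6048 (r = -56*(111 - 3) = -56*108 = -6048)
F(-71, q(14)) + r = (13 + 14) - 6048 = 27 - 6048 = -6021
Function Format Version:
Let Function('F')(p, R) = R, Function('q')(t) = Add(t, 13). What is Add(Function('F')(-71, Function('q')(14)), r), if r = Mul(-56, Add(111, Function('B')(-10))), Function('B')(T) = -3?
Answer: -6021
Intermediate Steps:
Function('q')(t) = Add(13, t)
r = -6048 (r = Mul(-56, Add(111, -3)) = Mul(-56, 108) = -6048)
Add(Function('F')(-71, Function('q')(14)), r) = Add(Add(13, 14), -6048) = Add(27, -6048) = -6021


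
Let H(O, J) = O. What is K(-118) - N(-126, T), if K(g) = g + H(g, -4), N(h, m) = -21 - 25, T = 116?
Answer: -190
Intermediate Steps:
N(h, m) = -46
K(g) = 2*g (K(g) = g + g = 2*g)
K(-118) - N(-126, T) = 2*(-118) - 1*(-46) = -236 + 46 = -190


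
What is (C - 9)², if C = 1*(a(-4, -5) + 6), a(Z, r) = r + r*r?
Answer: 289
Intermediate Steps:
a(Z, r) = r + r²
C = 26 (C = 1*(-5*(1 - 5) + 6) = 1*(-5*(-4) + 6) = 1*(20 + 6) = 1*26 = 26)
(C - 9)² = (26 - 9)² = 17² = 289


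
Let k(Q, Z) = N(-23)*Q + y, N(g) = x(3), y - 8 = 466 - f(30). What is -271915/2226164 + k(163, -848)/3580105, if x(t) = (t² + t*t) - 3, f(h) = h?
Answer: -967052863279/7969900867220 ≈ -0.12134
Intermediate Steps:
x(t) = -3 + 2*t² (x(t) = (t² + t²) - 3 = 2*t² - 3 = -3 + 2*t²)
y = 444 (y = 8 + (466 - 1*30) = 8 + (466 - 30) = 8 + 436 = 444)
N(g) = 15 (N(g) = -3 + 2*3² = -3 + 2*9 = -3 + 18 = 15)
k(Q, Z) = 444 + 15*Q (k(Q, Z) = 15*Q + 444 = 444 + 15*Q)
-271915/2226164 + k(163, -848)/3580105 = -271915/2226164 + (444 + 15*163)/3580105 = -271915*1/2226164 + (444 + 2445)*(1/3580105) = -271915/2226164 + 2889*(1/3580105) = -271915/2226164 + 2889/3580105 = -967052863279/7969900867220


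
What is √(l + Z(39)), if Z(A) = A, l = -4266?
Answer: I*√4227 ≈ 65.015*I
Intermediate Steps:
√(l + Z(39)) = √(-4266 + 39) = √(-4227) = I*√4227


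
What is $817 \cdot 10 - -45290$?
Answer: $53460$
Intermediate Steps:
$817 \cdot 10 - -45290 = 8170 + 45290 = 53460$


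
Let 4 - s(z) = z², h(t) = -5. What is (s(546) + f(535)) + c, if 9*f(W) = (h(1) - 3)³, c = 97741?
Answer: -1803851/9 ≈ -2.0043e+5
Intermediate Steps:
s(z) = 4 - z²
f(W) = -512/9 (f(W) = (-5 - 3)³/9 = (⅑)*(-8)³ = (⅑)*(-512) = -512/9)
(s(546) + f(535)) + c = ((4 - 1*546²) - 512/9) + 97741 = ((4 - 1*298116) - 512/9) + 97741 = ((4 - 298116) - 512/9) + 97741 = (-298112 - 512/9) + 97741 = -2683520/9 + 97741 = -1803851/9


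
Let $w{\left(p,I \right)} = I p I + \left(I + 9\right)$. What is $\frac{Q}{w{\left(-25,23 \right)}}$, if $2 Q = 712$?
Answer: $- \frac{356}{13193} \approx -0.026984$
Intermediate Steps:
$Q = 356$ ($Q = \frac{1}{2} \cdot 712 = 356$)
$w{\left(p,I \right)} = 9 + I + p I^{2}$ ($w{\left(p,I \right)} = p I^{2} + \left(9 + I\right) = 9 + I + p I^{2}$)
$\frac{Q}{w{\left(-25,23 \right)}} = \frac{356}{9 + 23 - 25 \cdot 23^{2}} = \frac{356}{9 + 23 - 13225} = \frac{356}{-13193} = 356 \left(- \frac{1}{13193}\right) = - \frac{356}{13193}$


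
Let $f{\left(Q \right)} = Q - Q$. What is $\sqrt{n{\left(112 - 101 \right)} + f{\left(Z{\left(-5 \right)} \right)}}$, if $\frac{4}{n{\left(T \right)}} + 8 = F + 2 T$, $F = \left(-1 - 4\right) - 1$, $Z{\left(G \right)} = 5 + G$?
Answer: $\frac{\sqrt{2}}{2} \approx 0.70711$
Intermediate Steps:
$F = -6$ ($F = -5 - 1 = -6$)
$f{\left(Q \right)} = 0$
$n{\left(T \right)} = \frac{4}{-14 + 2 T}$ ($n{\left(T \right)} = \frac{4}{-8 + \left(-6 + 2 T\right)} = \frac{4}{-14 + 2 T}$)
$\sqrt{n{\left(112 - 101 \right)} + f{\left(Z{\left(-5 \right)} \right)}} = \sqrt{\frac{2}{-7 + \left(112 - 101\right)} + 0} = \sqrt{\frac{2}{-7 + 11} + 0} = \sqrt{\frac{2}{4} + 0} = \sqrt{2 \cdot \frac{1}{4} + 0} = \sqrt{\frac{1}{2} + 0} = \sqrt{\frac{1}{2}} = \frac{\sqrt{2}}{2}$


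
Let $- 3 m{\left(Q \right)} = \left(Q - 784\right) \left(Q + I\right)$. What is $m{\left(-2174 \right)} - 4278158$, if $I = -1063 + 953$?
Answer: $-6530182$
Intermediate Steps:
$I = -110$
$m{\left(Q \right)} = - \frac{\left(-784 + Q\right) \left(-110 + Q\right)}{3}$ ($m{\left(Q \right)} = - \frac{\left(Q - 784\right) \left(Q - 110\right)}{3} = - \frac{\left(-784 + Q\right) \left(-110 + Q\right)}{3}$)
$m{\left(-2174 \right)} - 4278158 = \left(- \frac{86240}{3} + 298 \left(-2174\right) - \frac{\left(-2174\right)^{2}}{3}\right) - 4278158 = \left(- \frac{86240}{3} - 647852 - \frac{4726276}{3}\right) - 4278158 = -2252024 - 4278158 = -6530182$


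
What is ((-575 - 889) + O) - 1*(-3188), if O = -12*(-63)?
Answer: 2480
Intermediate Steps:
O = 756
((-575 - 889) + O) - 1*(-3188) = ((-575 - 889) + 756) - 1*(-3188) = (-1464 + 756) + 3188 = -708 + 3188 = 2480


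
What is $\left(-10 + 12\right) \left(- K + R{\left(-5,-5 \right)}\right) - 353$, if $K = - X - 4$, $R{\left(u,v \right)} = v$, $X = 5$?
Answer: $-345$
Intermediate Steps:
$K = -9$ ($K = \left(-1\right) 5 - 4 = -5 - 4 = -9$)
$\left(-10 + 12\right) \left(- K + R{\left(-5,-5 \right)}\right) - 353 = \left(-10 + 12\right) \left(\left(-1\right) \left(-9\right) - 5\right) - 353 = 2 \left(9 - 5\right) - 353 = 2 \cdot 4 - 353 = 8 - 353 = -345$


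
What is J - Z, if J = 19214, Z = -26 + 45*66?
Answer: 16270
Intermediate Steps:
Z = 2944 (Z = -26 + 2970 = 2944)
J - Z = 19214 - 1*2944 = 19214 - 2944 = 16270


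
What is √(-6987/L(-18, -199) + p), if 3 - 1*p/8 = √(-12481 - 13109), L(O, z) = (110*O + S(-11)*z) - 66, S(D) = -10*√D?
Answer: √2*√(48 - 6987/(-1023 + 995*I*√11) - 16*I*√25590)/2 ≈ 25.528 - 25.047*I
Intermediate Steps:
L(O, z) = -66 + 110*O - 10*I*z*√11 (L(O, z) = (110*O + (-10*I*√11)*z) - 66 = (110*O - 10*I*z*√11) - 66 = -66 + 110*O - 10*I*z*√11)
p = 24 - 8*I*√25590 (p = 24 - 8*√(-12481 - 13109) = 24 - 8*I*√25590 ≈ 24.0 - 1279.8*I)
√(-6987/L(-18, -199) + p) = √(-6987/(-66 + 110*(-18) - 10*I*(-199)*√11) + (24 - 8*I*√25590)) = √(-6987/(-66 - 1980 + 1990*I*√11) + (24 - 8*I*√25590)) = √(-6987/(-2046 + 1990*I*√11) + (24 - 8*I*√25590)) = √(24 - 6987/(-2046 + 1990*I*√11) - 8*I*√25590)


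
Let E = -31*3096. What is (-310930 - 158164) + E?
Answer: -565070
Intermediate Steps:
E = -95976
(-310930 - 158164) + E = (-310930 - 158164) - 95976 = -469094 - 95976 = -565070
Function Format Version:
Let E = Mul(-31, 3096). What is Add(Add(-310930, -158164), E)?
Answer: -565070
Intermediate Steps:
E = -95976
Add(Add(-310930, -158164), E) = Add(Add(-310930, -158164), -95976) = Add(-469094, -95976) = -565070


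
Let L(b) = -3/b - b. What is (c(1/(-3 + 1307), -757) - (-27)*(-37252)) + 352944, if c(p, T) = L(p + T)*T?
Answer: -1578009861359269/1287213608 ≈ -1.2259e+6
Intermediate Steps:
L(b) = -b - 3/b
c(p, T) = T*(-T - p - 3/(T + p)) (c(p, T) = (-(p + T) - 3/(p + T))*T = (-(T + p) - 3/(T + p))*T = ((-T - p) - 3/(T + p))*T = (-T - p - 3/(T + p))*T = T*(-T - p - 3/(T + p)))
(c(1/(-3 + 1307), -757) - (-27)*(-37252)) + 352944 = (-1*(-757)*(3 + (-757 + 1/(-3 + 1307))²)/(-757 + 1/(-3 + 1307)) - (-27)*(-37252)) + 352944 = (-1*(-757)*(3 + (-757 + 1/1304)²)/(-757 + 1/1304) - 27*37252) + 352944 = (-1*(-757)*(3 + (-757 + 1/1304)²)/(-757 + 1/1304) - 1005804) + 352944 = (-1*(-757)*(3 + (-987127/1304)²)/(-987127/1304) - 1005804) + 352944 = (-1*(-757)*(-1304/987127)*(3 + 974419714129/1700416) - 1005804) + 352944 = (-1*(-757)*(-1304/987127)*974424815377/1700416 - 1005804) + 352944 = (-737639585240389/1287213608 - 1005804) + 352944 = -2032324181021221/1287213608 + 352944 = -1578009861359269/1287213608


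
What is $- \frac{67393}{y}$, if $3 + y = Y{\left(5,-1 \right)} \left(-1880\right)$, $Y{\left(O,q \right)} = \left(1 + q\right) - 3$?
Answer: $- \frac{67393}{5637} \approx -11.955$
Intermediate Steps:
$Y{\left(O,q \right)} = -2 + q$ ($Y{\left(O,q \right)} = \left(1 + q\right) - 3 = -2 + q$)
$y = 5637$ ($y = -3 + \left(-2 - 1\right) \left(-1880\right) = -3 - -5640 = -3 + 5640 = 5637$)
$- \frac{67393}{y} = - \frac{67393}{5637}$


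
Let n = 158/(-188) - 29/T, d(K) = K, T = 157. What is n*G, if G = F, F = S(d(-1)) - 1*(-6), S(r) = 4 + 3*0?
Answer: -75645/7379 ≈ -10.251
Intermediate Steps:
S(r) = 4 (S(r) = 4 + 0 = 4)
F = 10 (F = 4 - 1*(-6) = 4 + 6 = 10)
G = 10
n = -15129/14758 (n = 158/(-188) - 29/157 = 158*(-1/188) - 29*1/157 = -79/94 - 29/157 = -15129/14758 ≈ -1.0251)
n*G = -15129/14758*10 = -75645/7379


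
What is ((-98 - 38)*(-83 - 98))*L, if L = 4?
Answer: 98464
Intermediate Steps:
((-98 - 38)*(-83 - 98))*L = ((-98 - 38)*(-83 - 98))*4 = -136*(-181)*4 = 24616*4 = 98464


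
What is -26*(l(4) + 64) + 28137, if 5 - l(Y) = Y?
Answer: 26447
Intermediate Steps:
l(Y) = 5 - Y
-26*(l(4) + 64) + 28137 = -26*((5 - 1*4) + 64) + 28137 = -26*((5 - 4) + 64) + 28137 = -26*(1 + 64) + 28137 = -26*65 + 28137 = -1690 + 28137 = 26447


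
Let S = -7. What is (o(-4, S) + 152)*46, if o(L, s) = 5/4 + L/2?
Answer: 13915/2 ≈ 6957.5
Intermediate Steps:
o(L, s) = 5/4 + L/2 (o(L, s) = 5*(¼) + L*(½) = 5/4 + L/2)
(o(-4, S) + 152)*46 = ((5/4 + (½)*(-4)) + 152)*46 = ((5/4 - 2) + 152)*46 = (-¾ + 152)*46 = (605/4)*46 = 13915/2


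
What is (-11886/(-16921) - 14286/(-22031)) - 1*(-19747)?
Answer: 7361919616469/372786551 ≈ 19748.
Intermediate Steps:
(-11886/(-16921) - 14286/(-22031)) - 1*(-19747) = (-11886*(-1/16921) - 14286*(-1/22031)) + 19747 = (11886/16921 + 14286/22031) + 19747 = 503593872/372786551 + 19747 = 7361919616469/372786551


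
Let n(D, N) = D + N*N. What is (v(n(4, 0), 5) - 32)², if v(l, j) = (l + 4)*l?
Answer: 0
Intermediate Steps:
n(D, N) = D + N²
v(l, j) = l*(4 + l) (v(l, j) = (4 + l)*l = l*(4 + l))
(v(n(4, 0), 5) - 32)² = ((4 + 0²)*(4 + (4 + 0²)) - 32)² = ((4 + 0)*(4 + (4 + 0)) - 32)² = (4*(4 + 4) - 32)² = (4*8 - 32)² = (32 - 32)² = 0² = 0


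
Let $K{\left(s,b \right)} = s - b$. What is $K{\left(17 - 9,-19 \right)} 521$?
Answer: $14067$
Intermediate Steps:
$K{\left(17 - 9,-19 \right)} 521 = \left(\left(17 - 9\right) - -19\right) 521 = \left(8 + 19\right) 521 = 27 \cdot 521 = 14067$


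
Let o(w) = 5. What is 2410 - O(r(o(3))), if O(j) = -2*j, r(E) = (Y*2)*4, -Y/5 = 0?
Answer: 2410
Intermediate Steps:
Y = 0 (Y = -5*0 = 0)
r(E) = 0 (r(E) = (0*2)*4 = 0*4 = 0)
2410 - O(r(o(3))) = 2410 - (-2)*0 = 2410 - 1*0 = 2410 + 0 = 2410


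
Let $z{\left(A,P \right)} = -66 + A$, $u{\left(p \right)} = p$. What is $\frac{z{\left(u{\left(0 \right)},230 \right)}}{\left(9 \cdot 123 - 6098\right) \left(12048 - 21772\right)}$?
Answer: $- \frac{3}{2206022} \approx -1.3599 \cdot 10^{-6}$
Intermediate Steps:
$\frac{z{\left(u{\left(0 \right)},230 \right)}}{\left(9 \cdot 123 - 6098\right) \left(12048 - 21772\right)} = \frac{-66 + 0}{\left(9 \cdot 123 - 6098\right) \left(12048 - 21772\right)} = - \frac{66}{\left(1107 - 6098\right) \left(-9724\right)} = - \frac{66}{\left(-4991\right) \left(-9724\right)} = - \frac{66}{48532484} = \left(-66\right) \frac{1}{48532484} = - \frac{3}{2206022}$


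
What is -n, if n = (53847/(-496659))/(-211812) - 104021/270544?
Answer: 303967265341875/790577184555632 ≈ 0.38449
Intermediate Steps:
n = -303967265341875/790577184555632 (n = (53847*(-1/496659))*(-1/211812) - 104021*1/270544 = -17949/165553*(-1/211812) - 104021/270544 = 5983/11688704012 - 104021/270544 = -303967265341875/790577184555632 ≈ -0.38449)
-n = -1*(-303967265341875/790577184555632) = 303967265341875/790577184555632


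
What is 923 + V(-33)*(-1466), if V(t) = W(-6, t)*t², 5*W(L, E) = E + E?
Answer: 105371899/5 ≈ 2.1074e+7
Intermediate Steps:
W(L, E) = 2*E/5 (W(L, E) = (E + E)/5 = (2*E)/5 = 2*E/5)
V(t) = 2*t³/5 (V(t) = (2*t/5)*t² = 2*t³/5)
923 + V(-33)*(-1466) = 923 + ((⅖)*(-33)³)*(-1466) = 923 + ((⅖)*(-35937))*(-1466) = 923 - 71874/5*(-1466) = 923 + 105367284/5 = 105371899/5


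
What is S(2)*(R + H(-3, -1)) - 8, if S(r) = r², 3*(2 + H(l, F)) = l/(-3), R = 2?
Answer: -20/3 ≈ -6.6667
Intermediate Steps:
H(l, F) = -2 - l/9 (H(l, F) = -2 + (l/(-3))/3 = -2 + (l*(-⅓))/3 = -2 + (-l/3)/3 = -2 - l/9)
S(2)*(R + H(-3, -1)) - 8 = 2²*(2 + (-2 - ⅑*(-3))) - 8 = 4*(2 + (-2 + ⅓)) - 8 = 4*(2 - 5/3) - 8 = 4*(⅓) - 8 = 4/3 - 8 = -20/3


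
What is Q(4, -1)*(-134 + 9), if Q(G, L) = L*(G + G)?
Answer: 1000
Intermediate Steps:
Q(G, L) = 2*G*L (Q(G, L) = L*(2*G) = 2*G*L)
Q(4, -1)*(-134 + 9) = (2*4*(-1))*(-134 + 9) = -8*(-125) = 1000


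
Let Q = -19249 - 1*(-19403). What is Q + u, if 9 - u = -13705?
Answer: 13868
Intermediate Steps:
u = 13714 (u = 9 - 1*(-13705) = 9 + 13705 = 13714)
Q = 154 (Q = -19249 + 19403 = 154)
Q + u = 154 + 13714 = 13868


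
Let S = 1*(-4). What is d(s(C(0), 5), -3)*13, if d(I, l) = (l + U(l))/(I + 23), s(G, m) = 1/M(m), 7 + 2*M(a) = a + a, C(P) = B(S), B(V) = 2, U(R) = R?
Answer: -234/71 ≈ -3.2958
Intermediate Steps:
S = -4
C(P) = 2
M(a) = -7/2 + a (M(a) = -7/2 + (a + a)/2 = -7/2 + (2*a)/2 = -7/2 + a)
s(G, m) = 1/(-7/2 + m)
d(I, l) = 2*l/(23 + I) (d(I, l) = (l + l)/(I + 23) = (2*l)/(23 + I) = 2*l/(23 + I))
d(s(C(0), 5), -3)*13 = (2*(-3)/(23 + 2/(-7 + 2*5)))*13 = (2*(-3)/(23 + 2/(-7 + 10)))*13 = (2*(-3)/(23 + 2/3))*13 = (2*(-3)/(23 + 2*(⅓)))*13 = (2*(-3)/(23 + ⅔))*13 = (2*(-3)/(71/3))*13 = (2*(-3)*(3/71))*13 = -18/71*13 = -234/71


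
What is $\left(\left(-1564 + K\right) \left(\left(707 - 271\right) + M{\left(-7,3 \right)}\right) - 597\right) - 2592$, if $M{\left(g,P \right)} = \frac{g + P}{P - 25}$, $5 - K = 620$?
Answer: $- \frac{10489921}{11} \approx -9.5363 \cdot 10^{5}$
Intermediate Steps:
$K = -615$ ($K = 5 - 620 = -615$)
$M{\left(g,P \right)} = \frac{P + g}{-25 + P}$
$\left(\left(-1564 + K\right) \left(\left(707 - 271\right) + M{\left(-7,3 \right)}\right) - 597\right) - 2592 = \left(\left(-1564 - 615\right) \left(\left(707 - 271\right) + \frac{3 - 7}{-25 + 3}\right) - 597\right) - 2592 = \left(- 2179 \left(436 + \frac{1}{-22} \left(-4\right)\right) - 597\right) - 2592 = \left(- 2179 \left(436 - - \frac{2}{11}\right) - 597\right) - 2592 = \left(- 2179 \left(436 + \frac{2}{11}\right) - 597\right) - 2592 = \left(\left(-2179\right) \frac{4798}{11} - 597\right) - 2592 = \left(- \frac{10454842}{11} - 597\right) - 2592 = - \frac{10461409}{11} - 2592 = - \frac{10489921}{11}$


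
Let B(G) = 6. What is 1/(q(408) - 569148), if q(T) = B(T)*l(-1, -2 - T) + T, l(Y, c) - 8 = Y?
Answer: -1/568698 ≈ -1.7584e-6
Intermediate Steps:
l(Y, c) = 8 + Y
q(T) = 42 + T (q(T) = 6*(8 - 1) + T = 6*7 + T = 42 + T)
1/(q(408) - 569148) = 1/((42 + 408) - 569148) = 1/(450 - 569148) = 1/(-568698) = -1/568698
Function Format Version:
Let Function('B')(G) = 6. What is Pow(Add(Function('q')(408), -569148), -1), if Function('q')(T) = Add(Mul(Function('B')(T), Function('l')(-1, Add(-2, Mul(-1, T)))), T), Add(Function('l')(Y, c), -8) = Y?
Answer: Rational(-1, 568698) ≈ -1.7584e-6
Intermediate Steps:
Function('l')(Y, c) = Add(8, Y)
Function('q')(T) = Add(42, T) (Function('q')(T) = Add(Mul(6, Add(8, -1)), T) = Add(Mul(6, 7), T) = Add(42, T))
Pow(Add(Function('q')(408), -569148), -1) = Pow(Add(Add(42, 408), -569148), -1) = Pow(Add(450, -569148), -1) = Pow(-568698, -1) = Rational(-1, 568698)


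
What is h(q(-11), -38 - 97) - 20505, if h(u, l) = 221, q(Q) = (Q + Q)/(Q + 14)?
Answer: -20284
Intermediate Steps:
q(Q) = 2*Q/(14 + Q) (q(Q) = (2*Q)/(14 + Q) = 2*Q/(14 + Q))
h(q(-11), -38 - 97) - 20505 = 221 - 20505 = -20284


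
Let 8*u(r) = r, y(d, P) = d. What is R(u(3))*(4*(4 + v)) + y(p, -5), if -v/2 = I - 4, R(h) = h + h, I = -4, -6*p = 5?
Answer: 355/6 ≈ 59.167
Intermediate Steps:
p = -5/6 (p = -1/6*5 = -5/6 ≈ -0.83333)
u(r) = r/8
R(h) = 2*h
v = 16 (v = -2*(-4 - 4) = -2*(-8) = 16)
R(u(3))*(4*(4 + v)) + y(p, -5) = (2*((1/8)*3))*(4*(4 + 16)) - 5/6 = (2*(3/8))*(4*20) - 5/6 = (3/4)*80 - 5/6 = 60 - 5/6 = 355/6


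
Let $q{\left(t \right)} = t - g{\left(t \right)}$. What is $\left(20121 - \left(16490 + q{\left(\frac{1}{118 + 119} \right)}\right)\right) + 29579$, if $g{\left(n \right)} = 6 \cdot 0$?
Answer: $\frac{7870769}{237} \approx 33210.0$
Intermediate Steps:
$g{\left(n \right)} = 0$
$q{\left(t \right)} = t$ ($q{\left(t \right)} = t - 0 = t + 0 = t$)
$\left(20121 - \left(16490 + q{\left(\frac{1}{118 + 119} \right)}\right)\right) + 29579 = \left(20121 - \left(16490 + \frac{1}{118 + 119}\right)\right) + 29579 = \left(20121 - \frac{3908131}{237}\right) + 29579 = \frac{860546}{237} + 29579 = \frac{7870769}{237}$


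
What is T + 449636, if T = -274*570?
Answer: 293456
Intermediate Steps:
T = -156180
T + 449636 = -156180 + 449636 = 293456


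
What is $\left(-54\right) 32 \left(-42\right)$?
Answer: $72576$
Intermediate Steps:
$\left(-54\right) 32 \left(-42\right) = \left(-1728\right) \left(-42\right) = 72576$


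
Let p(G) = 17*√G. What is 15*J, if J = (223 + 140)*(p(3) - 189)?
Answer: -1029105 + 92565*√3 ≈ -8.6878e+5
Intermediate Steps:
J = -68607 + 6171*√3 (J = (223 + 140)*(17*√3 - 189) = 363*(-189 + 17*√3) = -68607 + 6171*√3 ≈ -57919.)
15*J = 15*(-68607 + 6171*√3) = -1029105 + 92565*√3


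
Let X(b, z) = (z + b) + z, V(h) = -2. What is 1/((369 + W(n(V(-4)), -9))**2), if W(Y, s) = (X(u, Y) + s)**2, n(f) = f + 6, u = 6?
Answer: 1/155236 ≈ 6.4418e-6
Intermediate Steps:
n(f) = 6 + f
X(b, z) = b + 2*z (X(b, z) = (b + z) + z = b + 2*z)
W(Y, s) = (6 + s + 2*Y)**2 (W(Y, s) = ((6 + 2*Y) + s)**2 = (6 + s + 2*Y)**2)
1/((369 + W(n(V(-4)), -9))**2) = 1/((369 + (6 - 9 + 2*(6 - 2))**2)**2) = 1/((369 + (6 - 9 + 2*4)**2)**2) = 1/((369 + (6 - 9 + 8)**2)**2) = 1/((369 + 5**2)**2) = 1/((369 + 25)**2) = 1/(394**2) = 1/155236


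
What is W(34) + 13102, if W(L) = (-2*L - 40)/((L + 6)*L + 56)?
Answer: 1546027/118 ≈ 13102.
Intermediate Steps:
W(L) = (-40 - 2*L)/(56 + L*(6 + L)) (W(L) = (-40 - 2*L)/((6 + L)*L + 56) = (-40 - 2*L)/(L*(6 + L) + 56) = (-40 - 2*L)/(56 + L*(6 + L)))
W(34) + 13102 = 2*(-20 - 1*34)/(56 + 34² + 6*34) + 13102 = 2*(-20 - 34)/(56 + 1156 + 204) + 13102 = 2*(-54)/1416 + 13102 = 2*(1/1416)*(-54) + 13102 = -9/118 + 13102 = 1546027/118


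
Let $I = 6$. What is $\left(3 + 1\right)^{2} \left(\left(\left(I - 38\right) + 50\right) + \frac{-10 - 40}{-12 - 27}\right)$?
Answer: $\frac{12032}{39} \approx 308.51$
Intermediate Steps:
$\left(3 + 1\right)^{2} \left(\left(\left(I - 38\right) + 50\right) + \frac{-10 - 40}{-12 - 27}\right) = \left(3 + 1\right)^{2} \left(\left(\left(6 - 38\right) + 50\right) + \frac{-10 - 40}{-12 - 27}\right) = 4^{2} \left(\left(-32 + 50\right) - \frac{50}{-39}\right) = 16 \left(18 - - \frac{50}{39}\right) = 16 \left(18 + \frac{50}{39}\right) = 16 \cdot \frac{752}{39} = \frac{12032}{39}$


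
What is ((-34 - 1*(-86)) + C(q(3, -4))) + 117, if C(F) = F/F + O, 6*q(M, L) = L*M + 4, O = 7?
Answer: 177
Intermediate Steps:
q(M, L) = ⅔ + L*M/6 (q(M, L) = (L*M + 4)/6 = (4 + L*M)/6 = ⅔ + L*M/6)
C(F) = 8 (C(F) = F/F + 7 = 1 + 7 = 8)
((-34 - 1*(-86)) + C(q(3, -4))) + 117 = ((-34 - 1*(-86)) + 8) + 117 = ((-34 + 86) + 8) + 117 = (52 + 8) + 117 = 60 + 117 = 177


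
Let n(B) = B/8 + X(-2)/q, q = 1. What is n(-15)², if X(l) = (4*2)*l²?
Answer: 58081/64 ≈ 907.52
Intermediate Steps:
X(l) = 8*l²
n(B) = 32 + B/8 (n(B) = B/8 + (8*(-2)²)/1 = B*(⅛) + (8*4)*1 = B/8 + 32*1 = B/8 + 32 = 32 + B/8)
n(-15)² = (32 + (⅛)*(-15))² = (32 - 15/8)² = (241/8)² = 58081/64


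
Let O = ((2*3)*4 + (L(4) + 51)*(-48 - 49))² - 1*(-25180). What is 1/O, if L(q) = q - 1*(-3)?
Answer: 1/31407584 ≈ 3.1839e-8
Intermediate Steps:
L(q) = 3 + q (L(q) = q + 3 = 3 + q)
O = 31407584 (O = ((2*3)*4 + ((3 + 4) + 51)*(-48 - 49))² - 1*(-25180) = (6*4 + (7 + 51)*(-97))² + 25180 = (24 + 58*(-97))² + 25180 = (24 - 5626)² + 25180 = (-5602)² + 25180 = 31382404 + 25180 = 31407584)
1/O = 1/31407584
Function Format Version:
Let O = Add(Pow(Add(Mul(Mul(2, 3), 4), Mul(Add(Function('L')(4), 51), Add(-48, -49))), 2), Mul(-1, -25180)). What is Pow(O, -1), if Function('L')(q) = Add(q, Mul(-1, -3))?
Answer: Rational(1, 31407584) ≈ 3.1839e-8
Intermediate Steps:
Function('L')(q) = Add(3, q) (Function('L')(q) = Add(q, 3) = Add(3, q))
O = 31407584 (O = Add(Pow(Add(Mul(Mul(2, 3), 4), Mul(Add(Add(3, 4), 51), Add(-48, -49))), 2), Mul(-1, -25180)) = Add(Pow(Add(Mul(6, 4), Mul(Add(7, 51), -97)), 2), 25180) = Add(Pow(Add(24, Mul(58, -97)), 2), 25180) = Add(Pow(Add(24, -5626), 2), 25180) = Add(Pow(-5602, 2), 25180) = Add(31382404, 25180) = 31407584)
Pow(O, -1) = Pow(31407584, -1) = Rational(1, 31407584)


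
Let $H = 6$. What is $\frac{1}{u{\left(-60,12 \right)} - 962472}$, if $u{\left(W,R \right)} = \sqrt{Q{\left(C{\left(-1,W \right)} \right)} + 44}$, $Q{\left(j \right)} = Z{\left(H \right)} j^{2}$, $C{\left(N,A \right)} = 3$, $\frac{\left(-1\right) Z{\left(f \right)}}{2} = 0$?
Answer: $- \frac{240618}{231588087685} - \frac{\sqrt{11}}{463176175370} \approx -1.039 \cdot 10^{-6}$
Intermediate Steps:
$Z{\left(f \right)} = 0$ ($Z{\left(f \right)} = \left(-2\right) 0 = 0$)
$Q{\left(j \right)} = 0$ ($Q{\left(j \right)} = 0 j^{2} = 0$)
$u{\left(W,R \right)} = 2 \sqrt{11}$ ($u{\left(W,R \right)} = \sqrt{0 + 44} = \sqrt{44} = 2 \sqrt{11}$)
$\frac{1}{u{\left(-60,12 \right)} - 962472} = \frac{1}{2 \sqrt{11} - 962472} = \frac{1}{-962472 + 2 \sqrt{11}}$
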